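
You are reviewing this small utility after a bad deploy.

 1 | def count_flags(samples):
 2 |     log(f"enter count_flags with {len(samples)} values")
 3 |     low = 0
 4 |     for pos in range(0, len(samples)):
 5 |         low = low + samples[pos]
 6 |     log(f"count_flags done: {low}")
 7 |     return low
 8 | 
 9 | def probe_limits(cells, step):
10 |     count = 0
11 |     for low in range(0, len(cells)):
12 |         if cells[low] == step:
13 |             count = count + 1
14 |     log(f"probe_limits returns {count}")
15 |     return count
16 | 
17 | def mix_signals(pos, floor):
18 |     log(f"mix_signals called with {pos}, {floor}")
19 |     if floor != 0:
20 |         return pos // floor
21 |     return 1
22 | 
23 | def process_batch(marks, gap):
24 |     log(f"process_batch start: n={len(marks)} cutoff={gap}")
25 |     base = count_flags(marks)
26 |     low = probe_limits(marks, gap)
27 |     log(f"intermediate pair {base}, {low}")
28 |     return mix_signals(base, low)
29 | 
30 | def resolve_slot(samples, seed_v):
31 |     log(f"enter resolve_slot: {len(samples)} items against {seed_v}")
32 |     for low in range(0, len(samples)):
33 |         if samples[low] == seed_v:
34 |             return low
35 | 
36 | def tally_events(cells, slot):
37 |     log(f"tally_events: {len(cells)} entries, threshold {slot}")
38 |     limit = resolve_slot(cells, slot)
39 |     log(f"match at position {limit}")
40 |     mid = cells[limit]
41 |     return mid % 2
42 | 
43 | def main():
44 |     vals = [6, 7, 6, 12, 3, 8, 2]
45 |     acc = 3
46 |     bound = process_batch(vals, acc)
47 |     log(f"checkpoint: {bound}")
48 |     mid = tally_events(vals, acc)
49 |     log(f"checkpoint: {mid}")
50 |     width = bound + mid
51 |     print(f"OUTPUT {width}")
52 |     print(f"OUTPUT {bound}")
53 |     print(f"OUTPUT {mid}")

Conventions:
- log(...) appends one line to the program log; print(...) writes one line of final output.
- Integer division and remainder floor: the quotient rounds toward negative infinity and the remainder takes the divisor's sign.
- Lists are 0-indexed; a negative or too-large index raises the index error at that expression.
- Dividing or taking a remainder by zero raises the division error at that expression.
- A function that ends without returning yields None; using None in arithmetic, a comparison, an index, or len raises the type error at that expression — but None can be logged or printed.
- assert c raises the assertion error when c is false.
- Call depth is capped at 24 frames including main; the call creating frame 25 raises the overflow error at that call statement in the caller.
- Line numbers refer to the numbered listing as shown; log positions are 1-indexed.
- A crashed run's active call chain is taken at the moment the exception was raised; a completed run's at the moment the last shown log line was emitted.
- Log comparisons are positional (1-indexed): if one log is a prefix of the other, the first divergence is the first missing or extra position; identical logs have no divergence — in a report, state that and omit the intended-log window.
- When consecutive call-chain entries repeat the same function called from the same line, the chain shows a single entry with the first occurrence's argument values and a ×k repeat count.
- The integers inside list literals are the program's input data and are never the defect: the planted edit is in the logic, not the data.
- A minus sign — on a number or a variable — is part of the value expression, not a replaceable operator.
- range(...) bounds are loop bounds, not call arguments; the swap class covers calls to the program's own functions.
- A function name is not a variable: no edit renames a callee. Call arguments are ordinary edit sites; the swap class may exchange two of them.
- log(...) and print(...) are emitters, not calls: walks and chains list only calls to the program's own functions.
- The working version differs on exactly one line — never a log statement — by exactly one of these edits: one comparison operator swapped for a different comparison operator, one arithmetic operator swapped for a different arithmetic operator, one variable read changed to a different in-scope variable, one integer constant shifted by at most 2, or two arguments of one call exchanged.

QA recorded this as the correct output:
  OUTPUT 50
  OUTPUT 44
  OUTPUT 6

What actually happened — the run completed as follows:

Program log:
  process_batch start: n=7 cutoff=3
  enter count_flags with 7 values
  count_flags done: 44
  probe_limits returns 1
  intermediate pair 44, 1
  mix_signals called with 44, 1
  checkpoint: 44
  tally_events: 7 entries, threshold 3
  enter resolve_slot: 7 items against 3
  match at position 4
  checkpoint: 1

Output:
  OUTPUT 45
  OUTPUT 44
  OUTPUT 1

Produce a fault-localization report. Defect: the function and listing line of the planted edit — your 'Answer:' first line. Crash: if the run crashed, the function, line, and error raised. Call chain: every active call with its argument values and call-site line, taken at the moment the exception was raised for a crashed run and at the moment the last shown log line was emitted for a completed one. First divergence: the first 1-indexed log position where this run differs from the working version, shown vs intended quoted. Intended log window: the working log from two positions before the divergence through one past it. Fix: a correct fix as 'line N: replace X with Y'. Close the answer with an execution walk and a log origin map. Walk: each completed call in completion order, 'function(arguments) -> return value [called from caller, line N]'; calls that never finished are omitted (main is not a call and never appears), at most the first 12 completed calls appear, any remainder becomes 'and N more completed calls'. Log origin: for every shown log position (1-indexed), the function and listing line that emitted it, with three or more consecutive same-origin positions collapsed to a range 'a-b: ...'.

Answer: the defect is in tally_events at line 41.
Core observation: The log first diverges at position 11: the faulty run prints 'checkpoint: 1' where the working version prints 'checkpoint: 6'.
Call chain: main.
First divergence: position 11 — shown 'checkpoint: 1', intended 'checkpoint: 6'.
Intended log window:
  9: enter resolve_slot: 7 items against 3
  10: match at position 4
  11: checkpoint: 6
Execution walk:
  count_flags([6, 7, 6, 12, 3, 8, 2]) -> 44  [called from process_batch, line 25]
  probe_limits([6, 7, 6, 12, 3, 8, 2], 3) -> 1  [called from process_batch, line 26]
  mix_signals(44, 1) -> 44  [called from process_batch, line 28]
  process_batch([6, 7, 6, 12, 3, 8, 2], 3) -> 44  [called from main, line 46]
  resolve_slot([6, 7, 6, 12, 3, 8, 2], 3) -> 4  [called from tally_events, line 38]
  tally_events([6, 7, 6, 12, 3, 8, 2], 3) -> 1  [called from main, line 48]
Log line origins:
  1: from process_batch, line 24
  2: from count_flags, line 2
  3: from count_flags, line 6
  4: from probe_limits, line 14
  5: from process_batch, line 27
  6: from mix_signals, line 18
  7: from main, line 47
  8: from tally_events, line 37
  9: from resolve_slot, line 31
  10: from tally_events, line 39
  11: from main, line 49
A correct fix: line 41: replace `%` with `*`.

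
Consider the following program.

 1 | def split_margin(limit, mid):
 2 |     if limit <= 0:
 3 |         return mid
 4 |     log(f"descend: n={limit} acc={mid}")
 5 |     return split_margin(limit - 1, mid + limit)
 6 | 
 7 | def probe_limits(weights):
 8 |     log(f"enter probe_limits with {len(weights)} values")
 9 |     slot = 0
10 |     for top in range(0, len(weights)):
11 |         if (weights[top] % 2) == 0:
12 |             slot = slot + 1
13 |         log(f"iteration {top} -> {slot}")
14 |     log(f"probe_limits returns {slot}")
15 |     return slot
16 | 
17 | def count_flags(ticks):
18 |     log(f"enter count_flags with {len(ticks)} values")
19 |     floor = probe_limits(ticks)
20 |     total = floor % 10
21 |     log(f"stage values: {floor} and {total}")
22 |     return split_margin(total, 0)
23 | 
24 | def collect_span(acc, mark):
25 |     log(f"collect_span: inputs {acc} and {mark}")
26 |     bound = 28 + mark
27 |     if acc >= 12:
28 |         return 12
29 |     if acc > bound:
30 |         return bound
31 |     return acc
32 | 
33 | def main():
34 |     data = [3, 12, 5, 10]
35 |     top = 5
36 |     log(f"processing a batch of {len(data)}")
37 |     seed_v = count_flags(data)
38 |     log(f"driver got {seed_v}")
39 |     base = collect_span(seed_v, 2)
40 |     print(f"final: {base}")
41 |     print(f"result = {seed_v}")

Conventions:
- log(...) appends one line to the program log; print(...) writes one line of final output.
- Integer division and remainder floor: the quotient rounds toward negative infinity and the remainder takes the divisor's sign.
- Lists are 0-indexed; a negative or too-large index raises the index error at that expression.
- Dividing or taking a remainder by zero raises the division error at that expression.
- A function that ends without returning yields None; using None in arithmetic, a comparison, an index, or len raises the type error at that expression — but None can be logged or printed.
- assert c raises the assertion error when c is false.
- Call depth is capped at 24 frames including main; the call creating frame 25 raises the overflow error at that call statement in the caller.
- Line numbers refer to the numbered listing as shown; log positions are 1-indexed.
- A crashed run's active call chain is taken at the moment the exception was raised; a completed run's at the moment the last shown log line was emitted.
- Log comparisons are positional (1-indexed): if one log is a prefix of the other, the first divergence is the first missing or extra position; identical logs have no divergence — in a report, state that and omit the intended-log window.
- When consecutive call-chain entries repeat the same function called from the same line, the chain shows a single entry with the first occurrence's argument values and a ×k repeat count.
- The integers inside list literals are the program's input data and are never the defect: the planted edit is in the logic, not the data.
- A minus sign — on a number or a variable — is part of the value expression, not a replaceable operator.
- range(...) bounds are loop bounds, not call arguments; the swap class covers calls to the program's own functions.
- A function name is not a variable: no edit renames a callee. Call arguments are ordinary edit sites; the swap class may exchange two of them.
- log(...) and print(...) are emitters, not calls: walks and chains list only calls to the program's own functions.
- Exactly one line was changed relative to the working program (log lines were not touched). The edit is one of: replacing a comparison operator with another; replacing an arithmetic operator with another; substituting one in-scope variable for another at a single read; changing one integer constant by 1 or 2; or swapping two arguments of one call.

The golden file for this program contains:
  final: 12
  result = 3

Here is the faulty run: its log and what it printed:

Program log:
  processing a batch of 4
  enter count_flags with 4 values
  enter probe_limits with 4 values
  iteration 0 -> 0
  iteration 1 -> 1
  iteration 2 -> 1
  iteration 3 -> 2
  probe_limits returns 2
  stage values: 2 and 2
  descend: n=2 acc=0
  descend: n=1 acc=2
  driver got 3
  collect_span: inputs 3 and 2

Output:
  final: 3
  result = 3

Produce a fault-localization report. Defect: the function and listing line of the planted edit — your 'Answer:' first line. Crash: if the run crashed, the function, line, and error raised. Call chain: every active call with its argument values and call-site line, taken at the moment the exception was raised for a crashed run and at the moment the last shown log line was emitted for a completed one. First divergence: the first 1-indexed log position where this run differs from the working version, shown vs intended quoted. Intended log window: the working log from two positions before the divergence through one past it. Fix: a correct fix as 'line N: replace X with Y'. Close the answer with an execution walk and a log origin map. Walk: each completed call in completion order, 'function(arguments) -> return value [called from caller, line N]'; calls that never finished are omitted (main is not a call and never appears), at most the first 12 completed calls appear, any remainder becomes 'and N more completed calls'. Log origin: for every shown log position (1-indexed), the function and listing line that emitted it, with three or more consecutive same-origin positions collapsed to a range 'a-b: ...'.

Answer: the defect is in collect_span at line 27.
The tell: Log streams are identical — the defect surfaces only in the printed output.
Call chain: main -> collect_span(3, 2) (called at line 39).
First divergence: there is none — every log position agrees.
Execution walk:
  probe_limits([3, 12, 5, 10]) -> 2  [called from count_flags, line 19]
  split_margin(0, 3) -> 3  [called from split_margin, line 5]
  split_margin(1, 2) -> 3  [called from split_margin, line 5]
  split_margin(2, 0) -> 3  [called from count_flags, line 22]
  count_flags([3, 12, 5, 10]) -> 3  [called from main, line 37]
  collect_span(3, 2) -> 3  [called from main, line 39]
Origin of each log line:
  1: emitted by main (line 36)
  2: emitted by count_flags (line 18)
  3: emitted by probe_limits (line 8)
  4-7: emitted by probe_limits (line 13)
  8: emitted by probe_limits (line 14)
  9: emitted by count_flags (line 21)
  10: emitted by split_margin (line 4)
  11: emitted by split_margin (line 4)
  12: emitted by main (line 38)
  13: emitted by collect_span (line 25)
A correct fix: line 27: replace `>=` with `<`.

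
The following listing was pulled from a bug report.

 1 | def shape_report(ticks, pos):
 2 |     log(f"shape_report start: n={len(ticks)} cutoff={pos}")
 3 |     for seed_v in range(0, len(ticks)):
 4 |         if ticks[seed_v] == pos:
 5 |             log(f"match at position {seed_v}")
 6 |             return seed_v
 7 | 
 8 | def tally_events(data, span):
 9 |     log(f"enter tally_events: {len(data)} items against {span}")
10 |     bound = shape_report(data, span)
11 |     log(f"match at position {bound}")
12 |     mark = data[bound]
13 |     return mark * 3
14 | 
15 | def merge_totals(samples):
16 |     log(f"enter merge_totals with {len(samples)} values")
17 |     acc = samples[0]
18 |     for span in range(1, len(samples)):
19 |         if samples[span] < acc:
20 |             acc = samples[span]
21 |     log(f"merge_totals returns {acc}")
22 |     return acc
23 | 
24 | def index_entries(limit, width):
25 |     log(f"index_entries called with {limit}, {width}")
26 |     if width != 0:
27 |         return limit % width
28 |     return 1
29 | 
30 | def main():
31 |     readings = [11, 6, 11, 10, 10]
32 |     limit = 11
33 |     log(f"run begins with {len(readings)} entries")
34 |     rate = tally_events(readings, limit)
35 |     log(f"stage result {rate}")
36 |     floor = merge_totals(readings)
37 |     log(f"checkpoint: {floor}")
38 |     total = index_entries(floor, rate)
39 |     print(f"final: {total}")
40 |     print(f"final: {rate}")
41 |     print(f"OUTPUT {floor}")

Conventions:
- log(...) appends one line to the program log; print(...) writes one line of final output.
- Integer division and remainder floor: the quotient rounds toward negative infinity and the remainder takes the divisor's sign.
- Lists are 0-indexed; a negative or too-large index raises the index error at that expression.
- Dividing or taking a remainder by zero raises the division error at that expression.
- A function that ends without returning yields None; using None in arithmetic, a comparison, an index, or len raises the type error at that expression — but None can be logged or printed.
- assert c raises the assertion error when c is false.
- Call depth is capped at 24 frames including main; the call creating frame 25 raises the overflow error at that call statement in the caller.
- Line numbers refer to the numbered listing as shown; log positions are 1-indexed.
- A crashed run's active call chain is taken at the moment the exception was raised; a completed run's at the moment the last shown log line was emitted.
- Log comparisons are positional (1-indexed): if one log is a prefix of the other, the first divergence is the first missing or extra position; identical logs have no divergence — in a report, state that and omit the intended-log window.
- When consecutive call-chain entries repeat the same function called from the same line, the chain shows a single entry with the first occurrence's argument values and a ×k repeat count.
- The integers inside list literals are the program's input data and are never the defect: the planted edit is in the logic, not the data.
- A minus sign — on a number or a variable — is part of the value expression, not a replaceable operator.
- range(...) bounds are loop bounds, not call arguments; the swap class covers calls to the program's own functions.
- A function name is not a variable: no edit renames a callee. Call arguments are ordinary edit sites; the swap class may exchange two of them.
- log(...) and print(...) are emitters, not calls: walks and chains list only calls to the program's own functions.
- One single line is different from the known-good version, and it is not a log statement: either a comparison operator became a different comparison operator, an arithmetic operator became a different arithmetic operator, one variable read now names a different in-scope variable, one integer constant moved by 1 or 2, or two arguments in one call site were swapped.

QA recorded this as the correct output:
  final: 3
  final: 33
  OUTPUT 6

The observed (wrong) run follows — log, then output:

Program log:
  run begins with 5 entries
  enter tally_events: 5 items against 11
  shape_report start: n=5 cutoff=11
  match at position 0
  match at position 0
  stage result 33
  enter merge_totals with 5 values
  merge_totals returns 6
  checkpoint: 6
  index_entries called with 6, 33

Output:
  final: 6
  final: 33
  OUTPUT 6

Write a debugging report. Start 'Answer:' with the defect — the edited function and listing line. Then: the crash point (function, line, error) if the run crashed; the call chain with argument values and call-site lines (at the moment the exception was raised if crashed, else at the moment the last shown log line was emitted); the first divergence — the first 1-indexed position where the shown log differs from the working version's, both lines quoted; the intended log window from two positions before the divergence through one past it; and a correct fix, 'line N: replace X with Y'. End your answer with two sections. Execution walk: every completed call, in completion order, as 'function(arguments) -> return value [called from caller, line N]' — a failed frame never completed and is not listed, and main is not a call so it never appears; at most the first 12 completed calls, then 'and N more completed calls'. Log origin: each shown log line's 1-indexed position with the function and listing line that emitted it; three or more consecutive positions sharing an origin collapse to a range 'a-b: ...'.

Answer: the defect is in main at line 38.
Key observation: The earliest visible damage is log position 10 — 'index_entries called with 6, 33' rather than the intended 'index_entries called with 33, 6'.
Call chain: main -> index_entries(6, 33) (called at line 38).
First divergence: position 10; shown 'index_entries called with 6, 33' vs intended 'index_entries called with 33, 6'.
Intended log window:
  8: merge_totals returns 6
  9: checkpoint: 6
  10: index_entries called with 33, 6
Execution walk:
  shape_report([11, 6, 11, 10, 10], 11) -> 0  [called from tally_events, line 10]
  tally_events([11, 6, 11, 10, 10], 11) -> 33  [called from main, line 34]
  merge_totals([11, 6, 11, 10, 10]) -> 6  [called from main, line 36]
  index_entries(6, 33) -> 6  [called from main, line 38]
Log origin:
  1: logged in main at line 33
  2: logged in tally_events at line 9
  3: logged in shape_report at line 2
  4: logged in shape_report at line 5
  5: logged in tally_events at line 11
  6: logged in main at line 35
  7: logged in merge_totals at line 16
  8: logged in merge_totals at line 21
  9: logged in main at line 37
  10: logged in index_entries at line 25
A correct fix: line 38: replace `index_entries(floor, rate)` with `index_entries(rate, floor)`.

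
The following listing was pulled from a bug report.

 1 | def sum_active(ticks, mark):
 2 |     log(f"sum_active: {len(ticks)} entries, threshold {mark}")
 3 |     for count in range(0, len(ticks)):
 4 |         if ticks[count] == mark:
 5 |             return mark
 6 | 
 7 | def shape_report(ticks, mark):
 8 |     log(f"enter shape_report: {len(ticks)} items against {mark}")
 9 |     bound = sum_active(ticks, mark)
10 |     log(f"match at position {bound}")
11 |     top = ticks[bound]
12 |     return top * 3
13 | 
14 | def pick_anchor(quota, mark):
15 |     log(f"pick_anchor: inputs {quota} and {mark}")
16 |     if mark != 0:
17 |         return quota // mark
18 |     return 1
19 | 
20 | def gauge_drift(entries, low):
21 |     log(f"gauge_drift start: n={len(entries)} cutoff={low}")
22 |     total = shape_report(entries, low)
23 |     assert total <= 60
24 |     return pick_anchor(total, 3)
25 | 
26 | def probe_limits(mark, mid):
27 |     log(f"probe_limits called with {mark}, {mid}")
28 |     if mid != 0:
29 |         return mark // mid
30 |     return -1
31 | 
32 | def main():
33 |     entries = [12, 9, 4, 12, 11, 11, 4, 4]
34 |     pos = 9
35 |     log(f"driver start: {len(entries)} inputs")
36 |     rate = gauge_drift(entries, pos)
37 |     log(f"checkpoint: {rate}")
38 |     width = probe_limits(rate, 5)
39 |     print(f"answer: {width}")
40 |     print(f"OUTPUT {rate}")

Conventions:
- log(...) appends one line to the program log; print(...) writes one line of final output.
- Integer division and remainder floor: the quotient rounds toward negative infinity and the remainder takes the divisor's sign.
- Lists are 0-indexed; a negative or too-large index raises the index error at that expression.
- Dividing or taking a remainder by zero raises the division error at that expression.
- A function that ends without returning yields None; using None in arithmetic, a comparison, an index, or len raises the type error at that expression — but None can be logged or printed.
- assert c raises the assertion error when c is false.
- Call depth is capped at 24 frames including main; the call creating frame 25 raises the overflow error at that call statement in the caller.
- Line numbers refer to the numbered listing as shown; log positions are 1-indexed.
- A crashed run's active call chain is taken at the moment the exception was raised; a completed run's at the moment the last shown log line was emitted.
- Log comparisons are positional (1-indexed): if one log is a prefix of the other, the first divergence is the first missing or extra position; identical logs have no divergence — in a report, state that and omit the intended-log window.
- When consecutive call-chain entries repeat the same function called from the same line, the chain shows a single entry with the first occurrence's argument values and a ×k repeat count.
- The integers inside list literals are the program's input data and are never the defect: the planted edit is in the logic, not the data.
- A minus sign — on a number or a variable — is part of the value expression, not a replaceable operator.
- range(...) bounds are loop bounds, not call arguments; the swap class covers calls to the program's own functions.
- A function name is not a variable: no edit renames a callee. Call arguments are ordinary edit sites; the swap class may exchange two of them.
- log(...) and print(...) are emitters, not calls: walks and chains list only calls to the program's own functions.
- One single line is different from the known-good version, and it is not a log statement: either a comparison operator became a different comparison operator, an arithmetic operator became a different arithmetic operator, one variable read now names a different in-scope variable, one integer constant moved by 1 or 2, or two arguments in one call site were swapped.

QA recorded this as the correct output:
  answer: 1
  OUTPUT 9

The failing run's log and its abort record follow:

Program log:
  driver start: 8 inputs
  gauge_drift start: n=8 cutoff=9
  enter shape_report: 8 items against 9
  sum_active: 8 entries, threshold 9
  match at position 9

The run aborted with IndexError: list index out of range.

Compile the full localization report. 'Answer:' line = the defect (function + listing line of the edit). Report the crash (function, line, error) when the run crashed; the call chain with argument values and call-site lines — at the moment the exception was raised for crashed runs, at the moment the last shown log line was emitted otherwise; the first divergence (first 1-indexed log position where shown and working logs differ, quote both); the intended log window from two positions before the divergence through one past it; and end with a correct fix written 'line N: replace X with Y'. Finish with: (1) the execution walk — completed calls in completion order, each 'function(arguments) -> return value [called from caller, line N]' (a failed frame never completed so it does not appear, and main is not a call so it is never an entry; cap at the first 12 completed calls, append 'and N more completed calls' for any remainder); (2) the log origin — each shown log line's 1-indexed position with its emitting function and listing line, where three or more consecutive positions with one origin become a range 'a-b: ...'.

Answer: the defect is in sum_active at line 5.
Core observation: Everything matches until log position 5, which reads 'match at position 9' in place of 'match at position 1'.
Crash: shape_report, line 11, IndexError.
Call chain: main -> gauge_drift([12, 9, 4, 12, 11, 11, 4, 4], 9) (called at line 36) -> shape_report([12, 9, 4, 12, 11, 11, 4, 4], 9) (called at line 22).
First divergence: position 5 — shown 'match at position 9', intended 'match at position 1'.
Intended log window:
  3: enter shape_report: 8 items against 9
  4: sum_active: 8 entries, threshold 9
  5: match at position 1
  6: pick_anchor: inputs 27 and 3
Execution walk:
  sum_active([12, 9, 4, 12, 11, 11, 4, 4], 9) -> 9  [called from shape_report, line 9]
Log origins:
  1: emitted by main (line 35)
  2: emitted by gauge_drift (line 21)
  3: emitted by shape_report (line 8)
  4: emitted by sum_active (line 2)
  5: emitted by shape_report (line 10)
A correct fix: line 5: replace `mark` with `count`.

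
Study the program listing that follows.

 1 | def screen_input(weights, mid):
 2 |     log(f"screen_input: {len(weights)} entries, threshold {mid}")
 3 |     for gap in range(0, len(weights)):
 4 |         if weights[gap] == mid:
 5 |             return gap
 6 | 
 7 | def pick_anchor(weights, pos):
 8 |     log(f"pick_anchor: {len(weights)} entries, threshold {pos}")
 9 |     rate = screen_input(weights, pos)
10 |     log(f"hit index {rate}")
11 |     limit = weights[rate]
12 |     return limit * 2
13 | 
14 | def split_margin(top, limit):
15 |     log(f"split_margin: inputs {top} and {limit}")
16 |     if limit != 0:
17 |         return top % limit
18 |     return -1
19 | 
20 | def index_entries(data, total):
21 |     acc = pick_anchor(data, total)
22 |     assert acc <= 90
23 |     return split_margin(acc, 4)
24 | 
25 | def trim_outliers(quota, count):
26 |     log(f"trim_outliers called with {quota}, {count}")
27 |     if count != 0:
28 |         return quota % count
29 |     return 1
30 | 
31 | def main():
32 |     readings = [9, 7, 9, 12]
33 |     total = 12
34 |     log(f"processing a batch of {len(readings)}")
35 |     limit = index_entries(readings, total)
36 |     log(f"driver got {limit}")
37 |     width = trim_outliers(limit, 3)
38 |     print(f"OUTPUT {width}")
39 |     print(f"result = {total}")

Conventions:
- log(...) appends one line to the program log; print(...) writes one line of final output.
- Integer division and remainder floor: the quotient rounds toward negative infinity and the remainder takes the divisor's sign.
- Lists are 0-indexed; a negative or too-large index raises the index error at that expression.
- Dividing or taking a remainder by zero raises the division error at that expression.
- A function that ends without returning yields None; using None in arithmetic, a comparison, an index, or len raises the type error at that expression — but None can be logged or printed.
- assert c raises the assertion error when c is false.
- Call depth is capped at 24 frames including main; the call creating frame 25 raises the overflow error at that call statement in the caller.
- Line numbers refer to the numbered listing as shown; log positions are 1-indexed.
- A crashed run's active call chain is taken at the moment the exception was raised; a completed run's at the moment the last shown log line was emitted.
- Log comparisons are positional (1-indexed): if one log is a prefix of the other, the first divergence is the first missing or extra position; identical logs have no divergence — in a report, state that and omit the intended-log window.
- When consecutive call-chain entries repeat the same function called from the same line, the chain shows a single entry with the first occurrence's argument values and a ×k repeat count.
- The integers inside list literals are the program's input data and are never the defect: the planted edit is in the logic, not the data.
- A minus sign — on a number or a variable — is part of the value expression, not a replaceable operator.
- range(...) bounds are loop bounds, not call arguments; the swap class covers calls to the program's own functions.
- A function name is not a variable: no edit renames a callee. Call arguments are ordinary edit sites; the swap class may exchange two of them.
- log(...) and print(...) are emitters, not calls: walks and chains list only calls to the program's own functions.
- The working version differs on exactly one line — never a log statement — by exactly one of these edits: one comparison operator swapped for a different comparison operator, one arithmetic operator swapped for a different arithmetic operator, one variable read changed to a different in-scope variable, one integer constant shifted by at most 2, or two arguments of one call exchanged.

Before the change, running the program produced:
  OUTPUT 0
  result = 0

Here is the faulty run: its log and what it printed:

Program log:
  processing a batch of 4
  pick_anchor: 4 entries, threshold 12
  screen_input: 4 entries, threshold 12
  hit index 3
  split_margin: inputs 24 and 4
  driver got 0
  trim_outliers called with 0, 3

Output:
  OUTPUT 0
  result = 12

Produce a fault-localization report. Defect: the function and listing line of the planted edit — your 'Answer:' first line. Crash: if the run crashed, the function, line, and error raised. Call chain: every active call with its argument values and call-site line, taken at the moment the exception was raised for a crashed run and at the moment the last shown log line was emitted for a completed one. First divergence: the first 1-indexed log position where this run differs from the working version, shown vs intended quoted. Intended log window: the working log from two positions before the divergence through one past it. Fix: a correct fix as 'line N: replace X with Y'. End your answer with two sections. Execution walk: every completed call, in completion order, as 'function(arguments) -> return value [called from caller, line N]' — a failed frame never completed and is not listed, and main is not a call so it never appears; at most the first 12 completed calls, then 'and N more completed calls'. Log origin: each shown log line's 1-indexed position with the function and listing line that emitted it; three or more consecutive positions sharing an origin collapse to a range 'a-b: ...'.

Answer: the defect is in main at line 39.
The tell: The two runs log identically and part ways only at the printed values.
Call chain: main -> trim_outliers(0, 3) (called at line 37).
First divergence: there is none — every log position agrees.
Execution walk:
  screen_input([9, 7, 9, 12], 12) -> 3  [called from pick_anchor, line 9]
  pick_anchor([9, 7, 9, 12], 12) -> 24  [called from index_entries, line 21]
  split_margin(24, 4) -> 0  [called from index_entries, line 23]
  index_entries([9, 7, 9, 12], 12) -> 0  [called from main, line 35]
  trim_outliers(0, 3) -> 0  [called from main, line 37]
Log origin:
  1: emitted by main (line 34)
  2: emitted by pick_anchor (line 8)
  3: emitted by screen_input (line 2)
  4: emitted by pick_anchor (line 10)
  5: emitted by split_margin (line 15)
  6: emitted by main (line 36)
  7: emitted by trim_outliers (line 26)
A correct fix: line 39: replace `total` with `limit`.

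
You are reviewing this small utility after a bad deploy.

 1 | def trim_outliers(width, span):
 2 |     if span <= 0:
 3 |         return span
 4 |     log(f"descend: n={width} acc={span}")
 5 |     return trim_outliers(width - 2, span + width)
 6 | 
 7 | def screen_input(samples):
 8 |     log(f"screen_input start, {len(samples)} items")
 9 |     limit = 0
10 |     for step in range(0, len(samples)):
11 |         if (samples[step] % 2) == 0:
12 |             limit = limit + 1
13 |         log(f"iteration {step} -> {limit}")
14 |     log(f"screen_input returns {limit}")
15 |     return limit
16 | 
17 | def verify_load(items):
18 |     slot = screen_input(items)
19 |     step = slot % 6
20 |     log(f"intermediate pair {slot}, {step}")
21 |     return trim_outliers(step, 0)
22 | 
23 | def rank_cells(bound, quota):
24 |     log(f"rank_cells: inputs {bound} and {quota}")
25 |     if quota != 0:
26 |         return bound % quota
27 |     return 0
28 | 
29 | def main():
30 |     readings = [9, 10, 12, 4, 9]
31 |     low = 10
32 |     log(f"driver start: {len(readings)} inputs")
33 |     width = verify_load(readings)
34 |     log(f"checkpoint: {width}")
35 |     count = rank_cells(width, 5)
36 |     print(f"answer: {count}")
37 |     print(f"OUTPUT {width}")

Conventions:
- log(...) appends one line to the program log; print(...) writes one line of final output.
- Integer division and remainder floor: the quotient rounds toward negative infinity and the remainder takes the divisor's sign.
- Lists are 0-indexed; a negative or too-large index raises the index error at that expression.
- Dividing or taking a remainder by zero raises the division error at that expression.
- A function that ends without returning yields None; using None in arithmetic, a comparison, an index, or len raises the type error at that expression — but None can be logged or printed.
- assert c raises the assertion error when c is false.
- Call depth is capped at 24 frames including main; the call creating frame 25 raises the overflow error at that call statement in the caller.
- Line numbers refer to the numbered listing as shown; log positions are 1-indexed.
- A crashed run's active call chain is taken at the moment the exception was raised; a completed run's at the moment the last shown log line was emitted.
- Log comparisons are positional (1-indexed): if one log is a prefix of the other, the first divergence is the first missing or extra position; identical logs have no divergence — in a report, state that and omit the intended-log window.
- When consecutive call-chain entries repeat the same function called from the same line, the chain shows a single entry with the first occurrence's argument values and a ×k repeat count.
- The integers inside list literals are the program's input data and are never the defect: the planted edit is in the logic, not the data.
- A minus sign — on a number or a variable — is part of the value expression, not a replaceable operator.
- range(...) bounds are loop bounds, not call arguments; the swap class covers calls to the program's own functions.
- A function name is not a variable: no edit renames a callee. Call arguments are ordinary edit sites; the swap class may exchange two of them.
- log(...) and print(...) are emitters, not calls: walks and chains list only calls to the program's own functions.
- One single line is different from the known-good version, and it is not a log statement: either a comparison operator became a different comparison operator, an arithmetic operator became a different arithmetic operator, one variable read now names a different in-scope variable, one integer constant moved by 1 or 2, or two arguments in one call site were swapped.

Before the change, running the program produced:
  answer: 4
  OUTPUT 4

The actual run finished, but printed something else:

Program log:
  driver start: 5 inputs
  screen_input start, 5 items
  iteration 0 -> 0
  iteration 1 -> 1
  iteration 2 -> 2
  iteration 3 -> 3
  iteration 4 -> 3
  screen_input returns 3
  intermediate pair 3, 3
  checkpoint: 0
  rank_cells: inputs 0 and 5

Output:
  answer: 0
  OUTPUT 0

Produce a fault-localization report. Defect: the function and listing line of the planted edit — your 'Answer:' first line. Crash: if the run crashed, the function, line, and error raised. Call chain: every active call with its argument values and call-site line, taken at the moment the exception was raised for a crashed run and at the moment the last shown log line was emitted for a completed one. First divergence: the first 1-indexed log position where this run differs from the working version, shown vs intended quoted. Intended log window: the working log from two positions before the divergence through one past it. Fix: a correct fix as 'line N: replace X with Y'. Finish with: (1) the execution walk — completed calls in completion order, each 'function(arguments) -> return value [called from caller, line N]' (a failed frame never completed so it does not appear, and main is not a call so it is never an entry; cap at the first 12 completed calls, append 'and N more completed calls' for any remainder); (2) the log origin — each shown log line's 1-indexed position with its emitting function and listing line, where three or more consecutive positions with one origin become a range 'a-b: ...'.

Answer: the defect is in trim_outliers at line 2.
Core observation: Log line 10 is where behavior first shows: 'checkpoint: 0' appears instead of 'descend: n=3 acc=0'.
Call chain: main -> rank_cells(0, 5) (called at line 35).
First divergence: at position 10 the run shows 'checkpoint: 0' where the working version logs 'descend: n=3 acc=0'.
Intended log window:
  8: screen_input returns 3
  9: intermediate pair 3, 3
  10: descend: n=3 acc=0
  11: descend: n=1 acc=3
Execution walk:
  screen_input([9, 10, 12, 4, 9]) -> 3  [called from verify_load, line 18]
  trim_outliers(3, 0) -> 0  [called from verify_load, line 21]
  verify_load([9, 10, 12, 4, 9]) -> 0  [called from main, line 33]
  rank_cells(0, 5) -> 0  [called from main, line 35]
Origin of each log line:
  1: logged in main at line 32
  2: logged in screen_input at line 8
  3-7: logged in screen_input at line 13
  8: logged in screen_input at line 14
  9: logged in verify_load at line 20
  10: logged in main at line 34
  11: logged in rank_cells at line 24
A correct fix: line 2: replace `span` with `width`.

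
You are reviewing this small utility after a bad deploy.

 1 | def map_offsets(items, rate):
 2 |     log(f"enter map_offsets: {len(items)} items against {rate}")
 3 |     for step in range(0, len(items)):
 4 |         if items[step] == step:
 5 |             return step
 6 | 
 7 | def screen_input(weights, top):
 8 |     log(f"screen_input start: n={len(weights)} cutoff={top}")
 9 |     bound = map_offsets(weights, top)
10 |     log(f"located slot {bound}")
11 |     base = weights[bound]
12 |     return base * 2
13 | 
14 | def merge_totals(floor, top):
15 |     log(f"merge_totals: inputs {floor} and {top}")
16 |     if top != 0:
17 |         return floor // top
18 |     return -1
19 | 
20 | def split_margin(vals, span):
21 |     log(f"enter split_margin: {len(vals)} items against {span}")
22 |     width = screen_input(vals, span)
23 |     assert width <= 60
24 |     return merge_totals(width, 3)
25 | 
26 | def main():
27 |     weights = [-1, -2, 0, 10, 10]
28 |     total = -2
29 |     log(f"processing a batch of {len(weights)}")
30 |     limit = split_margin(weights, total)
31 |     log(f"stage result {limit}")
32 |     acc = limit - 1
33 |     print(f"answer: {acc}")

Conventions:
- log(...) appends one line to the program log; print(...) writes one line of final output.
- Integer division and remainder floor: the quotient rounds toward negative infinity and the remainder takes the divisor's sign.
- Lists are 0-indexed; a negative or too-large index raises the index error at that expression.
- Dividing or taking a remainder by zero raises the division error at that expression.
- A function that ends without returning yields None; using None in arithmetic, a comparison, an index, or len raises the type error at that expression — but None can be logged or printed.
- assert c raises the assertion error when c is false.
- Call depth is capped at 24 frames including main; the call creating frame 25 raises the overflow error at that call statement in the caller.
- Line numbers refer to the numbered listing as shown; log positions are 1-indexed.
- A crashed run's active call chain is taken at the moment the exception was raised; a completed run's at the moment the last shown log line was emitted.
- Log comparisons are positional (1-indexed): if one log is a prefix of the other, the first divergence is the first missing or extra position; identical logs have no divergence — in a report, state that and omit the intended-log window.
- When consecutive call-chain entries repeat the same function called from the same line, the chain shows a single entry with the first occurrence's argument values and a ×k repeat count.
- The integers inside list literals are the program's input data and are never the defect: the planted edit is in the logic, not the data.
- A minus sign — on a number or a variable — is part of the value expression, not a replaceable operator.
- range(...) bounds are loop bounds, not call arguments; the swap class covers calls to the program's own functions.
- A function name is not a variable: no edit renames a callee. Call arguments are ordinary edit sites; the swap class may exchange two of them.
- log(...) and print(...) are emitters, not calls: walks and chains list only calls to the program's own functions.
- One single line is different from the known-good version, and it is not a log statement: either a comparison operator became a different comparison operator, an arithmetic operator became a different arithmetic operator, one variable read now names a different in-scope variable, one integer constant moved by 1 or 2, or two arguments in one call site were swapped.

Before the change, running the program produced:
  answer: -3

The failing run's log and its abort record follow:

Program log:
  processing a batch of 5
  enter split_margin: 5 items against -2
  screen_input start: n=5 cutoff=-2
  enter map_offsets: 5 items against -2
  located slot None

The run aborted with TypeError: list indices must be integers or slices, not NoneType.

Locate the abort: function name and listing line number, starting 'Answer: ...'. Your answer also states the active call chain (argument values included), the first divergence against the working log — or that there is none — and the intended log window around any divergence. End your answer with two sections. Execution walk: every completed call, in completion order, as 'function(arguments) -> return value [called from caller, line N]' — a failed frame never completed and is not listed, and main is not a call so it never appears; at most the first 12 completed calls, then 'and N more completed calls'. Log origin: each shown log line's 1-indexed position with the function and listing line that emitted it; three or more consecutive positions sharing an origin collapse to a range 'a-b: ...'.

Answer: the error was raised in screen_input, line 11.
The tell: The earliest visible damage is log position 5 — 'located slot None' rather than the intended 'located slot 1'.
Call chain: main -> split_margin([-1, -2, 0, 10, 10], -2) (called at line 30) -> screen_input([-1, -2, 0, 10, 10], -2) (called at line 22).
First divergence: position 5; shown 'located slot None' vs intended 'located slot 1'.
Intended log window:
  3: screen_input start: n=5 cutoff=-2
  4: enter map_offsets: 5 items against -2
  5: located slot 1
  6: merge_totals: inputs -4 and 3
Execution walk:
  map_offsets([-1, -2, 0, 10, 10], -2) -> None  [called from screen_input, line 9]
Log origins:
  1: emitted by main (line 29)
  2: emitted by split_margin (line 21)
  3: emitted by screen_input (line 8)
  4: emitted by map_offsets (line 2)
  5: emitted by screen_input (line 10)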